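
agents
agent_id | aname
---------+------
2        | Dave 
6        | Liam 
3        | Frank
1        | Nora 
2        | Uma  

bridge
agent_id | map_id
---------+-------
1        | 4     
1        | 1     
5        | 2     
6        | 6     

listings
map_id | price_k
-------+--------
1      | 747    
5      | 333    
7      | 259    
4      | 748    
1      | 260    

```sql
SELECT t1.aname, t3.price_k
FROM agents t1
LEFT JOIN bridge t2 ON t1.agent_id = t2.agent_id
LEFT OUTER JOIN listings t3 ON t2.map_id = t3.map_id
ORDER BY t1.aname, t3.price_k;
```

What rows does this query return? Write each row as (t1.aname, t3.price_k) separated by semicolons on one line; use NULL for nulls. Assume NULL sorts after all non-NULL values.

Joins associate left-to-right: agents LEFT JOIN bridge on agent_id gives 6 intermediate row(s).
Then LEFT JOIN `listings t3` on map_id: each of those 6 rows is kept; rows whose t2.map_id has no match in t3 get NULL for t3's columns.

(Dave, NULL); (Frank, NULL); (Liam, NULL); (Nora, 260); (Nora, 747); (Nora, 748); (Uma, NULL)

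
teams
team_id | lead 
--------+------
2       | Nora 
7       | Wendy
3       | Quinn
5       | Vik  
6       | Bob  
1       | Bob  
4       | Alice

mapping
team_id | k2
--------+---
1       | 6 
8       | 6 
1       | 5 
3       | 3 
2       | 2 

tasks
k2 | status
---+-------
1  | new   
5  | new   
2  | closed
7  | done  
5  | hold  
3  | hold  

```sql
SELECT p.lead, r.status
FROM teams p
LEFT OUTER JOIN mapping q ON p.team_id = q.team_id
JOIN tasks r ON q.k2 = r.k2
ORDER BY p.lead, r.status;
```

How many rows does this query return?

Evaluate left to right. First `teams p LEFT JOIN mapping q` on team_id: 8 row(s).
Then INNER JOIN `tasks r` on k2: keep only rows whose q.k2 appears in r.
Result: 4 row(s).

4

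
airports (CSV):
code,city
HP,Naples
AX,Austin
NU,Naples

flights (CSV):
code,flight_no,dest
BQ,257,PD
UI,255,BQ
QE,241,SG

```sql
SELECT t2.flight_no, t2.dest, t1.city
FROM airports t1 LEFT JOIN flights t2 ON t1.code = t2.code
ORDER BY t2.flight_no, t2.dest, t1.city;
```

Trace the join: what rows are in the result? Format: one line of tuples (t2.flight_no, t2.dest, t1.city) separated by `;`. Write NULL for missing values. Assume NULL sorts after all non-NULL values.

(NULL, NULL, Austin); (NULL, NULL, Naples); (NULL, NULL, Naples)

LEFT JOIN keeps every row from `airports`; unmatched rows get NULL for `flights`'s columns.
Matching on t1.code = t2.code.
- t1 row (code=HP): no match → kept, t2 columns NULL.
- t1 row (code=AX): no match → kept, t2 columns NULL.
- t1 row (code=NU): no match → kept, t2 columns NULL.
After projecting and ordering:
t2.flight_no | t2.dest | t1.city
NULL | NULL | Austin
NULL | NULL | Naples
NULL | NULL | Naples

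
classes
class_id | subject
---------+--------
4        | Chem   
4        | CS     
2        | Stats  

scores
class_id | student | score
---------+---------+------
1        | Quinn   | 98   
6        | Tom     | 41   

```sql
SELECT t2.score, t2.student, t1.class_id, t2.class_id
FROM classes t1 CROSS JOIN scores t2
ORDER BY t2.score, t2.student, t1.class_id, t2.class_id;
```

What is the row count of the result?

6

CROSS JOIN pairs every row of `classes` with every row of `scores`: 3 × 2 = 6 rows.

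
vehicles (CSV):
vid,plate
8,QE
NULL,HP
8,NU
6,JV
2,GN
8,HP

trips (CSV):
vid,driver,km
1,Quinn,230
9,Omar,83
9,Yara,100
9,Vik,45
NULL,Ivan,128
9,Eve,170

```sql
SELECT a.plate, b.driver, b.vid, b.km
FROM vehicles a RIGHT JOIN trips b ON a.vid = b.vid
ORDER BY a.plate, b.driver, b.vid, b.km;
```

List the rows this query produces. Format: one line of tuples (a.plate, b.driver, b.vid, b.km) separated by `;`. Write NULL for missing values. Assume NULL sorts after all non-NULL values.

RIGHT JOIN keeps every row from `trips`; unmatched rows get NULL for `vehicles`'s columns.
Matching on a.vid = b.vid. A NULL in a compared column never satisfies the condition.
Matched pairs: 0; unmatched b rows kept: 6.

(NULL, Eve, 9, 170); (NULL, Ivan, NULL, 128); (NULL, Omar, 9, 83); (NULL, Quinn, 1, 230); (NULL, Vik, 9, 45); (NULL, Yara, 9, 100)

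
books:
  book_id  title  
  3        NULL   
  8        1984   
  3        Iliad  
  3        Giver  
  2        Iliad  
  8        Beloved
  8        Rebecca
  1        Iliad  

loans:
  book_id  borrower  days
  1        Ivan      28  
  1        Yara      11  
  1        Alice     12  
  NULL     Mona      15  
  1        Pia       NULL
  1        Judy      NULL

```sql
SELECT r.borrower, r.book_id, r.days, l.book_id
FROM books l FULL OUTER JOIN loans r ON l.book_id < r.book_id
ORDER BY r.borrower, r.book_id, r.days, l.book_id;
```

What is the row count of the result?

FULL OUTER JOIN keeps every row from both sides; unmatched rows get NULL for the other side's columns.
Matching on l.book_id < r.book_id. A NULL in a compared column never satisfies the condition.
- book_id=3: no r row matches, row kept with r columns NULL.
- book_id=8: no r row matches, row kept with r columns NULL.
- book_id=3: no r row matches, row kept with r columns NULL.
- book_id=3: no r row matches, row kept with r columns NULL.
- book_id=2: no r row matches, row kept with r columns NULL.
- book_id=8: no r row matches, row kept with r columns NULL.
- book_id=8: no r row matches, row kept with r columns NULL.
- book_id=1: no r row matches, row kept with r columns NULL.
- plus 6 unmatched r row(s), each kept with NULL l columns.
Total: 0 matched + 14 padded = 14 rows.

14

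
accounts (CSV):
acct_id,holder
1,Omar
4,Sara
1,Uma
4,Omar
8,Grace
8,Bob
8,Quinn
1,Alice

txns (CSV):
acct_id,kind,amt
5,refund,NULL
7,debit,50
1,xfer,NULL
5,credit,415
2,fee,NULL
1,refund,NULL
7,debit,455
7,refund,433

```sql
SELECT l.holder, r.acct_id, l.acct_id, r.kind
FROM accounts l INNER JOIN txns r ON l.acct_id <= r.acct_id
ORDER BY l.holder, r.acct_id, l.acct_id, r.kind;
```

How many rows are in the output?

34

INNER JOIN keeps only pairs where the ON condition holds.
Matching on l.acct_id <= r.acct_id.
- l[0] acct_id=1 → 8 match(es) in r → 8 row(s).
- l[1] acct_id=4 → 5 match(es) in r → 5 row(s).
- l[2] acct_id=1 → 8 match(es) in r → 8 row(s).
- l[3] acct_id=4 → 5 match(es) in r → 5 row(s).
- l[4] acct_id=8 → no match; dropped.
- l[5] acct_id=8 → no match; dropped.
- l[6] acct_id=8 → no match; dropped.
- l[7] acct_id=1 → 8 match(es) in r → 8 row(s).
Total: 34 rows.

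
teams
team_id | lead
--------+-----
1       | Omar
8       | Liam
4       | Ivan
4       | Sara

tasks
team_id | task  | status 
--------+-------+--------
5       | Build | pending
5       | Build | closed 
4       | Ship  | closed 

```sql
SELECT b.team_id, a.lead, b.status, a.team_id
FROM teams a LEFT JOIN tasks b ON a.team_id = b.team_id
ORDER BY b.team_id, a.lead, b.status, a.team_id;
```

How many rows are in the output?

4

LEFT JOIN keeps every row from `teams`; unmatched rows get NULL for `tasks`'s columns.
Matching on a.team_id = b.team_id.
Matched pairs: 2; unmatched a rows kept: 2.
Total: 2 matched + 2 padded = 4 rows.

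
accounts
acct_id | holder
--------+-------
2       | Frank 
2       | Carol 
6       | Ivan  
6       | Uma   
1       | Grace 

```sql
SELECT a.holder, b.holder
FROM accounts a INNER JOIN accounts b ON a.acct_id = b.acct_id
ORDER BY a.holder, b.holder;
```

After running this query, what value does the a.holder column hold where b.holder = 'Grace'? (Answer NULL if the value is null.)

INNER JOIN keeps only pairs where the ON condition holds.
Matching on a.acct_id = b.acct_id.
- a[0] acct_id=2 → 2 match(es) in b → 2 row(s).
- a[1] acct_id=2 → 2 match(es) in b → 2 row(s).
- a[2] acct_id=6 → 2 match(es) in b → 2 row(s).
- a[3] acct_id=6 → 2 match(es) in b → 2 row(s).
- a[4] acct_id=1 → 1 match(es) in b → 1 row(s).

Grace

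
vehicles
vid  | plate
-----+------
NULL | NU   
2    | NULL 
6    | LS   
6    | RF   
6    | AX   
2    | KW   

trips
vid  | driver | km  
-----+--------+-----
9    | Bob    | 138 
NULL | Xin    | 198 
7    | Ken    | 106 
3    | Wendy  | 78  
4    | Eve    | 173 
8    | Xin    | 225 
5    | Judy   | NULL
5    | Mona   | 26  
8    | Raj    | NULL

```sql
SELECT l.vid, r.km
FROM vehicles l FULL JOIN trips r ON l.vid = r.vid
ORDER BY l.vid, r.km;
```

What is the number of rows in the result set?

15

FULL OUTER JOIN keeps every row from both sides; unmatched rows get NULL for the other side's columns.
Matching on l.vid = r.vid. A NULL in a compared column never satisfies the condition.
- l row (vid=NULL): no match → kept, r columns NULL.
- l row (vid=2): no match → kept, r columns NULL.
- l row (vid=6): no match → kept, r columns NULL.
- l row (vid=6): no match → kept, r columns NULL.
- l row (vid=6): no match → kept, r columns NULL.
- l row (vid=2): no match → kept, r columns NULL.
- 9 row(s) from r found no l partner → padded with NULL.
Total: 0 matched + 15 padded = 15 rows.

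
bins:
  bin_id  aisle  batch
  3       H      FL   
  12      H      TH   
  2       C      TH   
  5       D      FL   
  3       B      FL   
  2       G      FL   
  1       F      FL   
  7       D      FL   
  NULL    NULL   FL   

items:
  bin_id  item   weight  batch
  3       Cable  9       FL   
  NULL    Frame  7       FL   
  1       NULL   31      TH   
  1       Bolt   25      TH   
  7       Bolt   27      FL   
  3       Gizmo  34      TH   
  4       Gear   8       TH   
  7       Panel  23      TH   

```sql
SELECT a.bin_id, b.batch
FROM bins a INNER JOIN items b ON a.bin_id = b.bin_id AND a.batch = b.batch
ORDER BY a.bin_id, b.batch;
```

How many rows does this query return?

3

INNER JOIN keeps only pairs where the ON condition holds.
Matching on a.bin_id = b.bin_id AND a.batch = b.batch. A NULL in a compared column never satisfies the condition.
Matched pairs: 3.
Total: 3 rows.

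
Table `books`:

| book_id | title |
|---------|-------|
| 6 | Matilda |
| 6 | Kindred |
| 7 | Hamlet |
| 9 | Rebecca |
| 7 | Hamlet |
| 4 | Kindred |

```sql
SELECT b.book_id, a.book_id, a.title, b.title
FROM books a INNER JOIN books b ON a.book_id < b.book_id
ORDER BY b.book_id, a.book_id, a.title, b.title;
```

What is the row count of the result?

INNER JOIN keeps only pairs where the ON condition holds.
Matching on a.book_id < b.book_id.
Matched pairs: 13.
Total: 13 rows.

13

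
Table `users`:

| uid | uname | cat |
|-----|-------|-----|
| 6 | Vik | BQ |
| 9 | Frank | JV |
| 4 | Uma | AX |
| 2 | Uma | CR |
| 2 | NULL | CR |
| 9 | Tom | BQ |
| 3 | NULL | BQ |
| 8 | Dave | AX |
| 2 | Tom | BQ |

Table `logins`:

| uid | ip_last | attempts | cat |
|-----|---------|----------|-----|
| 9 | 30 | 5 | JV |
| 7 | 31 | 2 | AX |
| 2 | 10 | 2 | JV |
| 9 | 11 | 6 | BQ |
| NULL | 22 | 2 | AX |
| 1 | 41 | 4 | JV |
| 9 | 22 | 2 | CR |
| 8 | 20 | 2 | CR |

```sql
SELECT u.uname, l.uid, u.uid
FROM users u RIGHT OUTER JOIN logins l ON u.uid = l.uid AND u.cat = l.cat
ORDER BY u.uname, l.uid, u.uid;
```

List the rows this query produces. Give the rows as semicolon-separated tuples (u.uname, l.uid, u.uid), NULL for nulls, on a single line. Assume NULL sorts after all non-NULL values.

RIGHT JOIN keeps every row from `logins`; unmatched rows get NULL for `users`'s columns.
Matching on u.uid = l.uid AND u.cat = l.cat. A NULL in a compared column never satisfies the condition.
- uid=6, cat=BQ: no matching l row.
- uid=9, cat=JV: 1 matching l row(s), so 1 row(s) emitted.
- uid=4, cat=AX: no matching l row.
- uid=2, cat=CR: no matching l row.
- uid=2, cat=CR: no matching l row.
- uid=9, cat=BQ: 1 matching l row(s), so 1 row(s) emitted.
- uid=3, cat=BQ: no matching l row.
- uid=8, cat=AX: no matching l row.
- uid=2, cat=BQ: no matching l row.
- 6 l row(s) had no u match → kept, u columns NULL.
After projecting and ordering:
u.uname | l.uid | u.uid
Frank | 9 | 9
Tom | 9 | 9
NULL | 1 | NULL
NULL | 2 | NULL
NULL | 7 | NULL
NULL | 8 | NULL
NULL | 9 | NULL
NULL | NULL | NULL

(Frank, 9, 9); (Tom, 9, 9); (NULL, 1, NULL); (NULL, 2, NULL); (NULL, 7, NULL); (NULL, 8, NULL); (NULL, 9, NULL); (NULL, NULL, NULL)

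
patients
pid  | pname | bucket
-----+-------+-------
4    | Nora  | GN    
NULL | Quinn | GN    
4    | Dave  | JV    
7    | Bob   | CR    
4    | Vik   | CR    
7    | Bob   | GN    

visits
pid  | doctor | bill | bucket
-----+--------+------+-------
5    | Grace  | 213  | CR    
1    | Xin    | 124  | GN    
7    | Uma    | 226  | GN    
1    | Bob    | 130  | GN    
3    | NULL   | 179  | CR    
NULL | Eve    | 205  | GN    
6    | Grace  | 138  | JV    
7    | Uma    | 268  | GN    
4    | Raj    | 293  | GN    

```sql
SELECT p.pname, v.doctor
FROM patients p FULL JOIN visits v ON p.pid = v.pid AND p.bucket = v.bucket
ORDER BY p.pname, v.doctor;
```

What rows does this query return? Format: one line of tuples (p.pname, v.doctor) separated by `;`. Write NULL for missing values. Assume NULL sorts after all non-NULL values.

FULL OUTER JOIN keeps every row from both sides; unmatched rows get NULL for the other side's columns.
Matching on p.pid = v.pid AND p.bucket = v.bucket. A NULL in a compared column never satisfies the condition.
- p (pid=4, bucket=GN) pairs with 1 row(s) of v.
- p (pid=NULL, bucket=GN) has no partner → padded with NULL.
- p (pid=4, bucket=JV) has no partner → padded with NULL.
- p (pid=7, bucket=CR) has no partner → padded with NULL.
- p (pid=4, bucket=CR) has no partner → padded with NULL.
- p (pid=7, bucket=GN) pairs with 2 row(s) of v.
- plus 6 unmatched v row(s), each kept with NULL p columns.

(Bob, Uma); (Bob, Uma); (Bob, NULL); (Dave, NULL); (Nora, Raj); (Quinn, NULL); (Vik, NULL); (NULL, Bob); (NULL, Eve); (NULL, Grace); (NULL, Grace); (NULL, Xin); (NULL, NULL)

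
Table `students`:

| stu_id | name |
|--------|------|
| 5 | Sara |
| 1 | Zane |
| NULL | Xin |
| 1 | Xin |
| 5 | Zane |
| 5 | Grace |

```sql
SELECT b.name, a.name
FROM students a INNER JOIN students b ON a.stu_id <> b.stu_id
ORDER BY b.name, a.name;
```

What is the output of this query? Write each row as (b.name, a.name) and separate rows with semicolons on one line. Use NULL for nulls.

(Grace, Xin); (Grace, Zane); (Sara, Xin); (Sara, Zane); (Xin, Grace); (Xin, Sara); (Xin, Zane); (Zane, Grace); (Zane, Sara); (Zane, Xin); (Zane, Zane); (Zane, Zane)

INNER JOIN keeps only pairs where the ON condition holds.
Matching on a.stu_id <> b.stu_id. A NULL in a compared column never satisfies the condition.
- stu_id=5: 2 matching b row(s), so 2 row(s) emitted.
- stu_id=1: 3 matching b row(s), so 3 row(s) emitted.
- stu_id=NULL: no matching b row, dropped.
- stu_id=1: 3 matching b row(s), so 3 row(s) emitted.
- stu_id=5: 2 matching b row(s), so 2 row(s) emitted.
- stu_id=5: 2 matching b row(s), so 2 row(s) emitted.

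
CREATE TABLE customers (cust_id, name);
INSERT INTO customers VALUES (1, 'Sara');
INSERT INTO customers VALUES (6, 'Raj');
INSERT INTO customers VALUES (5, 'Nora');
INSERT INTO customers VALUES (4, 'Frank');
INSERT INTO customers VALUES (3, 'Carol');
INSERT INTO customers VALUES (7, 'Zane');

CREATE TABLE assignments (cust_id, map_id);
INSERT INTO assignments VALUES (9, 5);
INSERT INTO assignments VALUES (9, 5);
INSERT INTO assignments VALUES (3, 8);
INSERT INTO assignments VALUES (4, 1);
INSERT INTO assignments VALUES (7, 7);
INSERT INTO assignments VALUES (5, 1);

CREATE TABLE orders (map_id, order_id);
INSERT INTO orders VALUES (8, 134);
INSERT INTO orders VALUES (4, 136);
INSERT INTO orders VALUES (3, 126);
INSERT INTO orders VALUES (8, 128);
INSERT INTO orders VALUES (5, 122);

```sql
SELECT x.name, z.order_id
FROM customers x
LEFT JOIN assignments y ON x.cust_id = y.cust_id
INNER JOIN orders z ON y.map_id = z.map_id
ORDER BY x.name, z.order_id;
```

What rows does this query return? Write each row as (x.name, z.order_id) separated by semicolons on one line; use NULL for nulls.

(Carol, 128); (Carol, 134)

Step 1 — x LEFT JOIN y on cust_id → 6 row(s).
Then INNER JOIN `orders z` on map_id: keep only rows whose y.map_id appears in z.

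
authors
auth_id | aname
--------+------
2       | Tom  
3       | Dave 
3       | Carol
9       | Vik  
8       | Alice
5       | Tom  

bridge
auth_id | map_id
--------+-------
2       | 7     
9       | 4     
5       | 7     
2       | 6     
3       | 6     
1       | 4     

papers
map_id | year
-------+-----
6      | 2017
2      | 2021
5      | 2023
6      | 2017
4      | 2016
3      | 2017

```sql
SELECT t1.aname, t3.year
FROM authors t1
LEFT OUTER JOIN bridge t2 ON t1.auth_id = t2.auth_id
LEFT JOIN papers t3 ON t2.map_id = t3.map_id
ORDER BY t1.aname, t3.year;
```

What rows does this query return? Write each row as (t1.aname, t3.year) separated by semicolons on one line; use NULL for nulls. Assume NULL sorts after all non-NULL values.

Evaluate left to right. First `authors t1 LEFT JOIN bridge t2` on auth_id: 7 row(s).
Then LEFT JOIN `papers t3` on map_id: each of those 7 rows is kept; rows whose t2.map_id has no match in t3 get NULL for t3's columns.

(Alice, NULL); (Carol, 2017); (Carol, 2017); (Dave, 2017); (Dave, 2017); (Tom, 2017); (Tom, 2017); (Tom, NULL); (Tom, NULL); (Vik, 2016)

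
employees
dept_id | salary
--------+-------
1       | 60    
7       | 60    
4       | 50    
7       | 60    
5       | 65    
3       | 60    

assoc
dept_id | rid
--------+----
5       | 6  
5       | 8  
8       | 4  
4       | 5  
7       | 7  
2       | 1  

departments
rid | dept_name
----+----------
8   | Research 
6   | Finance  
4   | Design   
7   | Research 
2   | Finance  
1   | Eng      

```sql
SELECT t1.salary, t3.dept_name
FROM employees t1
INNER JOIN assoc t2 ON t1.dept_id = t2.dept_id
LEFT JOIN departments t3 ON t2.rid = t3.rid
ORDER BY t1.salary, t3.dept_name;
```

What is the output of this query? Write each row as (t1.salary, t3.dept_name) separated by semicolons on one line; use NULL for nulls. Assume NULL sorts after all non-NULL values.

(50, NULL); (60, Research); (60, Research); (65, Finance); (65, Research)

Evaluate left to right. First `employees t1 INNER JOIN assoc t2` on dept_id: 5 row(s).
Then LEFT JOIN `departments t3` on rid: each of those 5 rows is kept; rows whose t2.rid has no match in t3 get NULL for t3's columns.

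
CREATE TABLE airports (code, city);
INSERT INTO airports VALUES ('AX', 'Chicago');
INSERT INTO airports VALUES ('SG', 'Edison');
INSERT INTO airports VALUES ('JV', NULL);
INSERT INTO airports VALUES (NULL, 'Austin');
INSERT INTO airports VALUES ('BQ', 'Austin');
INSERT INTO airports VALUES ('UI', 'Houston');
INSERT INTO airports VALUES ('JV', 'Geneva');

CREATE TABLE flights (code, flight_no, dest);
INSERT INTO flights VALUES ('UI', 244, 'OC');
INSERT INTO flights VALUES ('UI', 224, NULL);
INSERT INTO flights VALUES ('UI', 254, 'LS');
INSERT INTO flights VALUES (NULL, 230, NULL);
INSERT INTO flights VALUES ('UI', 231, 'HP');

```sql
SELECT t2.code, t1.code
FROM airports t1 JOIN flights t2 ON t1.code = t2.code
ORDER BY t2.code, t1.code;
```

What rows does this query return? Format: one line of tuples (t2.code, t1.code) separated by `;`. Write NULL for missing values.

INNER JOIN keeps only pairs where the ON condition holds.
Matching on t1.code = t2.code. A NULL in a compared column never satisfies the condition.
Matched pairs: 4.

(UI, UI); (UI, UI); (UI, UI); (UI, UI)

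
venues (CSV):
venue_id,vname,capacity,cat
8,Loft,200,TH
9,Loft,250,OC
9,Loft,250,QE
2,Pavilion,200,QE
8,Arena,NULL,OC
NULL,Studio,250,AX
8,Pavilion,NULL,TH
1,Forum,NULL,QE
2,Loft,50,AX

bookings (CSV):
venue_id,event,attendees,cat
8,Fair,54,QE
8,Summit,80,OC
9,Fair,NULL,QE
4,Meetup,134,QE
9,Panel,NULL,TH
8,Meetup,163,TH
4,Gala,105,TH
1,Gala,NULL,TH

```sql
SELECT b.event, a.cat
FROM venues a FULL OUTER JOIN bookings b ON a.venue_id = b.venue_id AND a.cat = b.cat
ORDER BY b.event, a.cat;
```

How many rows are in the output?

14

FULL OUTER JOIN keeps every row from both sides; unmatched rows get NULL for the other side's columns.
Matching on a.venue_id = b.venue_id AND a.cat = b.cat. A NULL in a compared column never satisfies the condition.
Matched pairs: 4; unmatched a rows kept: 5; unmatched b rows kept: 5.
Total: 4 matched + 10 padded = 14 rows.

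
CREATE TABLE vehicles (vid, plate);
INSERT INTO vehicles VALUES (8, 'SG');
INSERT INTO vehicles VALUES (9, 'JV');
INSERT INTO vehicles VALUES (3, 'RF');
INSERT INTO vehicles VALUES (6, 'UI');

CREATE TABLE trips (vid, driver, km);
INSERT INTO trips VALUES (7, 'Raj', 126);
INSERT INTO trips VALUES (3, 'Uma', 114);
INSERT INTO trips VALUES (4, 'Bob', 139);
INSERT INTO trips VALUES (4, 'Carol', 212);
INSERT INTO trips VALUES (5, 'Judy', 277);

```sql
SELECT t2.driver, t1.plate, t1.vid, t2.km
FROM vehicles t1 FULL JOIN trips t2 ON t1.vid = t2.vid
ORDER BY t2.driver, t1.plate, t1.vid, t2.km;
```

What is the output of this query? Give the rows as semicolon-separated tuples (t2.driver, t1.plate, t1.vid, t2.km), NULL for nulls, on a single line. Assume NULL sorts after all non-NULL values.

FULL OUTER JOIN keeps every row from both sides; unmatched rows get NULL for the other side's columns.
Matching on t1.vid = t2.vid.
Matched pairs: 1; unmatched t1 rows kept: 3; unmatched t2 rows kept: 4.

(Bob, NULL, NULL, 139); (Carol, NULL, NULL, 212); (Judy, NULL, NULL, 277); (Raj, NULL, NULL, 126); (Uma, RF, 3, 114); (NULL, JV, 9, NULL); (NULL, SG, 8, NULL); (NULL, UI, 6, NULL)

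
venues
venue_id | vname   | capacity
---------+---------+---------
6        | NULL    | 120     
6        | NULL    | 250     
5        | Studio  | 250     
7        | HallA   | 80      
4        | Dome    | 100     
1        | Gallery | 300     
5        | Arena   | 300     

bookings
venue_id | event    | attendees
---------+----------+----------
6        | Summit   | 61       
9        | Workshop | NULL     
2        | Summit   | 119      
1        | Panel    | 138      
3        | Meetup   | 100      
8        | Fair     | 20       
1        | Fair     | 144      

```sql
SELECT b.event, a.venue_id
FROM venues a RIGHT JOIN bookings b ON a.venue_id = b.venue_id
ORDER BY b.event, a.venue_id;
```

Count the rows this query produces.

8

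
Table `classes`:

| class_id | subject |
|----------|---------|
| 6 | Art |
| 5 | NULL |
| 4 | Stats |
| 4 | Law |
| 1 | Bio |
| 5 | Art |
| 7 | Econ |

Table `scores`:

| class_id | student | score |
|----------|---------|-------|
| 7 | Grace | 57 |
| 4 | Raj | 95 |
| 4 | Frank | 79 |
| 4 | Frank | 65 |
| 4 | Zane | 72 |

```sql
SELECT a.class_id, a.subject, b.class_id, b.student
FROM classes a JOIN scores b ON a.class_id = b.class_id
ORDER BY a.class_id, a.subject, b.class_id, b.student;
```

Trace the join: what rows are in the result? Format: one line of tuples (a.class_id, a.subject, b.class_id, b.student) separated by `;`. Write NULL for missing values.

(4, Law, 4, Frank); (4, Law, 4, Frank); (4, Law, 4, Raj); (4, Law, 4, Zane); (4, Stats, 4, Frank); (4, Stats, 4, Frank); (4, Stats, 4, Raj); (4, Stats, 4, Zane); (7, Econ, 7, Grace)

INNER JOIN keeps only pairs where the ON condition holds.
Matching on a.class_id = b.class_id.
- class_id=6: no matching b row, dropped.
- class_id=5: no matching b row, dropped.
- class_id=4: 4 matching b row(s), so 4 row(s) emitted.
- class_id=4: 4 matching b row(s), so 4 row(s) emitted.
- class_id=1: no matching b row, dropped.
- class_id=5: no matching b row, dropped.
- class_id=7: 1 matching b row(s), so 1 row(s) emitted.
After projecting and ordering:
a.class_id | a.subject | b.class_id | b.student
4 | Law | 4 | Frank
4 | Law | 4 | Frank
4 | Law | 4 | Raj
4 | Law | 4 | Zane
4 | Stats | 4 | Frank
4 | Stats | 4 | Frank
4 | Stats | 4 | Raj
4 | Stats | 4 | Zane
7 | Econ | 7 | Grace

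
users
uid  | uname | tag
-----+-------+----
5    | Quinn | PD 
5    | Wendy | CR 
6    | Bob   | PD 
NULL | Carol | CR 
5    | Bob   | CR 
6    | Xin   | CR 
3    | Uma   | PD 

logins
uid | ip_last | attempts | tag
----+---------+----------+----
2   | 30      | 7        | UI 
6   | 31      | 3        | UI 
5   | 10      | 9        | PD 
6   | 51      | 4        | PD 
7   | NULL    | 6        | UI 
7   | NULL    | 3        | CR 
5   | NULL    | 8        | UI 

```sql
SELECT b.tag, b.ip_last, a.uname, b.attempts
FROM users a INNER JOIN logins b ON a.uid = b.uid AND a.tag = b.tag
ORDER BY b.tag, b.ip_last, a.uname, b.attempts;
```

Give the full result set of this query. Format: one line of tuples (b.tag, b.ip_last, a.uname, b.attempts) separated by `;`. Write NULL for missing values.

(PD, 10, Quinn, 9); (PD, 51, Bob, 4)

INNER JOIN keeps only pairs where the ON condition holds.
Matching on a.uid = b.uid AND a.tag = b.tag. A NULL in a compared column never satisfies the condition.
Matched pairs: 2.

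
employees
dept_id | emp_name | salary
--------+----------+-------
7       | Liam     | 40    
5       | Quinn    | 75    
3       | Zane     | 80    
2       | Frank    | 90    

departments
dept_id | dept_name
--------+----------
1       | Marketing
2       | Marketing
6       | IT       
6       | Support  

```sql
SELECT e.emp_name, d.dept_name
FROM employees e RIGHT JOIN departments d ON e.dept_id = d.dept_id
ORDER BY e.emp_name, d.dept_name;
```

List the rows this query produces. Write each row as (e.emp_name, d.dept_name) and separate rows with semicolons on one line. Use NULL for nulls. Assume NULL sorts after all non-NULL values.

(Frank, Marketing); (NULL, IT); (NULL, Marketing); (NULL, Support)

RIGHT JOIN keeps every row from `departments`; unmatched rows get NULL for `employees`'s columns.
Matching on e.dept_id = d.dept_id.
- e row (dept_id=7): no match.
- e row (dept_id=5): no match.
- e row (dept_id=3): no match.
- e row (dept_id=2): matches 1 d row(s) → 1 output row(s).
- plus 3 unmatched d row(s), each kept with NULL e columns.
After projecting and ordering:
e.emp_name | d.dept_name
Frank | Marketing
NULL | IT
NULL | Marketing
NULL | Support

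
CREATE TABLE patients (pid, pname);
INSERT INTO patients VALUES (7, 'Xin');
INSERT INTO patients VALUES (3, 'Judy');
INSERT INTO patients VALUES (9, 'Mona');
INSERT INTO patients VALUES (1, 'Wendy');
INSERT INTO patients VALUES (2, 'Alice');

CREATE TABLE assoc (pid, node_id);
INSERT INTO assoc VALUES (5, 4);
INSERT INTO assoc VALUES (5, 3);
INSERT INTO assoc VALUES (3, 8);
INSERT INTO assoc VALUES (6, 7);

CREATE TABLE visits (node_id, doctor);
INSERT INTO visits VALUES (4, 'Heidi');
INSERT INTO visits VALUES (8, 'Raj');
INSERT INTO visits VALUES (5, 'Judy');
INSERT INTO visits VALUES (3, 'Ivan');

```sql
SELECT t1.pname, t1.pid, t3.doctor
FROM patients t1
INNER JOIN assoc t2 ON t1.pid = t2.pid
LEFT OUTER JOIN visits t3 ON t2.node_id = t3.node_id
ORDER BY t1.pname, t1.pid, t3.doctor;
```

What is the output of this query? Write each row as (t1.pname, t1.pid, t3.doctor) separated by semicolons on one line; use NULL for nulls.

(Judy, 3, Raj)

Step 1 — t1 INNER JOIN t2 on pid → 1 row(s).
Then LEFT JOIN `visits t3` on node_id: each of those 1 rows is kept; rows whose t2.node_id has no match in t3 get NULL for t3's columns.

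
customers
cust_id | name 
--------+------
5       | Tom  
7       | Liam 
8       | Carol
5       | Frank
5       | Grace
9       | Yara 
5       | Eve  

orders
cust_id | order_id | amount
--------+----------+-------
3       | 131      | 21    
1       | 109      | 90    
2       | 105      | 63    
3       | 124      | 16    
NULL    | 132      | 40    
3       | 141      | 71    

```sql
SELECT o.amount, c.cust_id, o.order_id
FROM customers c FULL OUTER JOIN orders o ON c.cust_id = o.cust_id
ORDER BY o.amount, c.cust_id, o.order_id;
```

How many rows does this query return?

FULL OUTER JOIN keeps every row from both sides; unmatched rows get NULL for the other side's columns.
Matching on c.cust_id = o.cust_id. A NULL in a compared column never satisfies the condition.
- c row (cust_id=5): no match → kept, o columns NULL.
- c row (cust_id=7): no match → kept, o columns NULL.
- c row (cust_id=8): no match → kept, o columns NULL.
- c row (cust_id=5): no match → kept, o columns NULL.
- c row (cust_id=5): no match → kept, o columns NULL.
- c row (cust_id=9): no match → kept, o columns NULL.
- c row (cust_id=5): no match → kept, o columns NULL.
- plus 6 unmatched o row(s), each kept with NULL c columns.
Total: 0 matched + 13 padded = 13 rows.

13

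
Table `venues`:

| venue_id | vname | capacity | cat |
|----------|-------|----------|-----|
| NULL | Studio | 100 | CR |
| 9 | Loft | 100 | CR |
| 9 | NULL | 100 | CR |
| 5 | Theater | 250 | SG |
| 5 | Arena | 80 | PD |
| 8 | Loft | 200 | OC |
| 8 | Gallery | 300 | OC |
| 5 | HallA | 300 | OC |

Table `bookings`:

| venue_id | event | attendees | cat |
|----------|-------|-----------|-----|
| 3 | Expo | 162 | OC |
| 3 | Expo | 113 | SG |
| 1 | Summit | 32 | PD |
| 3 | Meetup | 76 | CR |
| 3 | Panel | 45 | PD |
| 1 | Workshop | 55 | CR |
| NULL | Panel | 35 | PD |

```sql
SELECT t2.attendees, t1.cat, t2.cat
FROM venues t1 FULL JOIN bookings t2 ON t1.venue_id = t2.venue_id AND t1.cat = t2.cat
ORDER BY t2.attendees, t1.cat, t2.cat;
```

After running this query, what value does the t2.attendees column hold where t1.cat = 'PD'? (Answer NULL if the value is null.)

NULL

FULL OUTER JOIN keeps every row from both sides; unmatched rows get NULL for the other side's columns.
Matching on t1.venue_id = t2.venue_id AND t1.cat = t2.cat. A NULL in a compared column never satisfies the condition.
Matched pairs: 0; unmatched t1 rows kept: 8; unmatched t2 rows kept: 7.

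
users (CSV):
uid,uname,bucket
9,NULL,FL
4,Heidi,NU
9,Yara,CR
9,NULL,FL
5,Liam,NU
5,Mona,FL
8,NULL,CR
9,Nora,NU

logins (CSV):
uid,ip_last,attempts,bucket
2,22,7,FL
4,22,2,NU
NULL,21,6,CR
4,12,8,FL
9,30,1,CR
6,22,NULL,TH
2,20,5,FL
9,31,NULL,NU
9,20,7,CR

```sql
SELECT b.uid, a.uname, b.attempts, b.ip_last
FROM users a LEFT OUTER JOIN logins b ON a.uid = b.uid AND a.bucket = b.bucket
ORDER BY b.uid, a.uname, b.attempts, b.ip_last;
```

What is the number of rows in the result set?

LEFT JOIN keeps every row from `users`; unmatched rows get NULL for `logins`'s columns.
Matching on a.uid = b.uid AND a.bucket = b.bucket. A NULL in a compared column never satisfies the condition.
- a[0] uid=9, bucket=FL → no match; kept with NULLs on the b side.
- a[1] uid=4, bucket=NU → 1 match(es) in b → 1 row(s).
- a[2] uid=9, bucket=CR → 2 match(es) in b → 2 row(s).
- a[3] uid=9, bucket=FL → no match; kept with NULLs on the b side.
- a[4] uid=5, bucket=NU → no match; kept with NULLs on the b side.
- a[5] uid=5, bucket=FL → no match; kept with NULLs on the b side.
- a[6] uid=8, bucket=CR → no match; kept with NULLs on the b side.
- a[7] uid=9, bucket=NU → 1 match(es) in b → 1 row(s).
Total: 4 matched + 5 padded = 9 rows.

9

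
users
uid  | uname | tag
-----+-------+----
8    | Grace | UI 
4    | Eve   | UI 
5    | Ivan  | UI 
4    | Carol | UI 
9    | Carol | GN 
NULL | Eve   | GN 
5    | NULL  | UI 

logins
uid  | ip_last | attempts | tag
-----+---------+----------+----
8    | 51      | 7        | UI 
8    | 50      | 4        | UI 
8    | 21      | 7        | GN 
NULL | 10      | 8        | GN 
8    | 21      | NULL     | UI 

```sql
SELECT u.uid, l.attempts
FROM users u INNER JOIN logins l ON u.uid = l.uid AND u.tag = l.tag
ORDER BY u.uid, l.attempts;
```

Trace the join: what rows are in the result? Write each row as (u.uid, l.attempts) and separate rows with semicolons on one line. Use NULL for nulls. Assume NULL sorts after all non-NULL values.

INNER JOIN keeps only pairs where the ON condition holds.
Matching on u.uid = l.uid AND u.tag = l.tag. A NULL in a compared column never satisfies the condition.
- uid=8, tag=UI: 3 matching l row(s), so 3 row(s) emitted.
- uid=4, tag=UI: no matching l row, dropped.
- uid=5, tag=UI: no matching l row, dropped.
- uid=4, tag=UI: no matching l row, dropped.
- uid=9, tag=GN: no matching l row, dropped.
- uid=NULL, tag=GN: no matching l row, dropped.
- uid=5, tag=UI: no matching l row, dropped.
After projecting and ordering:
u.uid | l.attempts
8 | 4
8 | 7
8 | NULL

(8, 4); (8, 7); (8, NULL)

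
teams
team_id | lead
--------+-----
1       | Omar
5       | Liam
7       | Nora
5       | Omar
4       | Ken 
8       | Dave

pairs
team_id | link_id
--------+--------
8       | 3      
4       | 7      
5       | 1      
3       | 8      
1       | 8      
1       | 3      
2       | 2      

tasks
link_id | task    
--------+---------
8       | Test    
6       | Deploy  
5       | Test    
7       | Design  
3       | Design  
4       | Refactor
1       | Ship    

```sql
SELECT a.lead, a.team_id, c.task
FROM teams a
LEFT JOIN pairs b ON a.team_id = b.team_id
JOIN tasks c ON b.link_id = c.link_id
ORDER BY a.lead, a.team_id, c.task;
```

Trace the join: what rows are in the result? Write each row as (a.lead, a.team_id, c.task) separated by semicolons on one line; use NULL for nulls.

Joins associate left-to-right: teams LEFT JOIN pairs on team_id gives 7 intermediate row(s).
Then INNER JOIN `tasks c` on link_id: keep only rows whose b.link_id appears in c.

(Dave, 8, Design); (Ken, 4, Design); (Liam, 5, Ship); (Omar, 1, Design); (Omar, 1, Test); (Omar, 5, Ship)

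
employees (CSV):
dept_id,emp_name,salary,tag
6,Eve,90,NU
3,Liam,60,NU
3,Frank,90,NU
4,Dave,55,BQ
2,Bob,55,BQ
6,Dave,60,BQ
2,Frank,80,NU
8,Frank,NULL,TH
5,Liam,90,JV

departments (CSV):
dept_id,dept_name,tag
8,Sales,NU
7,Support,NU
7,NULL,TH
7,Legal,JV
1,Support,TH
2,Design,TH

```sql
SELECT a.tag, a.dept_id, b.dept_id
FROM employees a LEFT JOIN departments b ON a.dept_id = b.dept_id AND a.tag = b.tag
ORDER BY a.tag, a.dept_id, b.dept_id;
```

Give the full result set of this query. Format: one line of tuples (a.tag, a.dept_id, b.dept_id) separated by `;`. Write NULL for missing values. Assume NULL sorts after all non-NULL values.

(BQ, 2, NULL); (BQ, 4, NULL); (BQ, 6, NULL); (JV, 5, NULL); (NU, 2, NULL); (NU, 3, NULL); (NU, 3, NULL); (NU, 6, NULL); (TH, 8, NULL)

LEFT JOIN keeps every row from `employees`; unmatched rows get NULL for `departments`'s columns.
Matching on a.dept_id = b.dept_id AND a.tag = b.tag.
- dept_id=6, tag=NU: no b row matches, row kept with b columns NULL.
- dept_id=3, tag=NU: no b row matches, row kept with b columns NULL.
- dept_id=3, tag=NU: no b row matches, row kept with b columns NULL.
- dept_id=4, tag=BQ: no b row matches, row kept with b columns NULL.
- dept_id=2, tag=BQ: no b row matches, row kept with b columns NULL.
- dept_id=6, tag=BQ: no b row matches, row kept with b columns NULL.
- dept_id=2, tag=NU: no b row matches, row kept with b columns NULL.
- dept_id=8, tag=TH: no b row matches, row kept with b columns NULL.
- dept_id=5, tag=JV: no b row matches, row kept with b columns NULL.
After projecting and ordering:
a.tag | a.dept_id | b.dept_id
BQ | 2 | NULL
BQ | 4 | NULL
BQ | 6 | NULL
JV | 5 | NULL
NU | 2 | NULL
NU | 3 | NULL
NU | 3 | NULL
NU | 6 | NULL
TH | 8 | NULL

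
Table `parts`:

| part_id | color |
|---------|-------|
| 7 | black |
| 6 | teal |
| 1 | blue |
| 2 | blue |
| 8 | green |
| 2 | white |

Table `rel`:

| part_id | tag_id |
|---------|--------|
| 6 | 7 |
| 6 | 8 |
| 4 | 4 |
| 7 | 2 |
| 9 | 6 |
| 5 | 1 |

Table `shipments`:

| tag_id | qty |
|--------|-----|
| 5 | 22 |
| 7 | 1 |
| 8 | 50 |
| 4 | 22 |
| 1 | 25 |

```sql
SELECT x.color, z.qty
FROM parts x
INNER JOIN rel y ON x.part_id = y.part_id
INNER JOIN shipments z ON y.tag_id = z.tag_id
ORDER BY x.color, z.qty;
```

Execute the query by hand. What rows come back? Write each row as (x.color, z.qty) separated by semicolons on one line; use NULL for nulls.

(teal, 1); (teal, 50)

Evaluate left to right. First `parts x INNER JOIN rel y` on part_id: 3 row(s).
Then INNER JOIN `shipments z` on tag_id: keep only rows whose y.tag_id appears in z.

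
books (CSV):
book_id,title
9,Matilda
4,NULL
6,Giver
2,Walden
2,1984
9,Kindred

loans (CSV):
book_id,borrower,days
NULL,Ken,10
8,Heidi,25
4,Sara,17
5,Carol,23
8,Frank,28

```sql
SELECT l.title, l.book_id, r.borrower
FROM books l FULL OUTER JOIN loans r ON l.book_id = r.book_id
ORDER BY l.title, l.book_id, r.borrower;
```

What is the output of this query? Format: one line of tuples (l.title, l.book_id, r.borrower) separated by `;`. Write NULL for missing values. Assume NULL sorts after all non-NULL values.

(1984, 2, NULL); (Giver, 6, NULL); (Kindred, 9, NULL); (Matilda, 9, NULL); (Walden, 2, NULL); (NULL, 4, Sara); (NULL, NULL, Carol); (NULL, NULL, Frank); (NULL, NULL, Heidi); (NULL, NULL, Ken)

FULL OUTER JOIN keeps every row from both sides; unmatched rows get NULL for the other side's columns.
Matching on l.book_id = r.book_id. A NULL in a compared column never satisfies the condition.
- book_id=9: no r row matches, row kept with r columns NULL.
- book_id=4: 1 matching r row(s), so 1 row(s) emitted.
- book_id=6: no r row matches, row kept with r columns NULL.
- book_id=2: no r row matches, row kept with r columns NULL.
- book_id=2: no r row matches, row kept with r columns NULL.
- book_id=9: no r row matches, row kept with r columns NULL.
- 4 row(s) from r found no l partner → padded with NULL.
After projecting and ordering:
l.title | l.book_id | r.borrower
1984 | 2 | NULL
Giver | 6 | NULL
Kindred | 9 | NULL
Matilda | 9 | NULL
Walden | 2 | NULL
NULL | 4 | Sara
NULL | NULL | Carol
NULL | NULL | Frank
NULL | NULL | Heidi
NULL | NULL | Ken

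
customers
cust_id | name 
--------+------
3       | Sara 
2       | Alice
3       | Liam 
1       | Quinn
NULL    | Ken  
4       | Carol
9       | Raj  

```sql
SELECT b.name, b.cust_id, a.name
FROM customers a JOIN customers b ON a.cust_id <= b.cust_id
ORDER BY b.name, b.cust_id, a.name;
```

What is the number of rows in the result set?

22

INNER JOIN keeps only pairs where the ON condition holds.
Matching on a.cust_id <= b.cust_id. A NULL in a compared column never satisfies the condition.
- a[0] cust_id=3 → 4 match(es) in b → 4 row(s).
- a[1] cust_id=2 → 5 match(es) in b → 5 row(s).
- a[2] cust_id=3 → 4 match(es) in b → 4 row(s).
- a[3] cust_id=1 → 6 match(es) in b → 6 row(s).
- a[4] cust_id=NULL → no match; dropped.
- a[5] cust_id=4 → 2 match(es) in b → 2 row(s).
- a[6] cust_id=9 → 1 match(es) in b → 1 row(s).
Total: 22 rows.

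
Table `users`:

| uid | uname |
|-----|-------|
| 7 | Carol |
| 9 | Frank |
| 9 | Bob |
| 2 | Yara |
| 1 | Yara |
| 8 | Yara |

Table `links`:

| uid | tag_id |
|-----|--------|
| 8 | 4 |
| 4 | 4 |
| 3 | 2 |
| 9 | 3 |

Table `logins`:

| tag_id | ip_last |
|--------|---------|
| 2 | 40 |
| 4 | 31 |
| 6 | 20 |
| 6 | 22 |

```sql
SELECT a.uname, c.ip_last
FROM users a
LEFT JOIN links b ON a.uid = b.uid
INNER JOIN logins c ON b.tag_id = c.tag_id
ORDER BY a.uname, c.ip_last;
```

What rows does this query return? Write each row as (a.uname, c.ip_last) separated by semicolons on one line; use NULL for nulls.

Step 1 — a LEFT JOIN b on uid → 6 row(s).
Then INNER JOIN `logins c` on tag_id: keep only rows whose b.tag_id appears in c.

(Yara, 31)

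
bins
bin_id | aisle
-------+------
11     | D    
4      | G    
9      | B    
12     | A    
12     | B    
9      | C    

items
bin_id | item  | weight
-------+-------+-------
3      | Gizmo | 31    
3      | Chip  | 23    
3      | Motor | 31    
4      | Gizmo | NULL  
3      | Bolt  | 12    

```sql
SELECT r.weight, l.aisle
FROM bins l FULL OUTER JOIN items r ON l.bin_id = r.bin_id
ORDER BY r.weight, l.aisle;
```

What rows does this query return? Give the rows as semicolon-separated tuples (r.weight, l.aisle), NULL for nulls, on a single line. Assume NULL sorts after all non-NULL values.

FULL OUTER JOIN keeps every row from both sides; unmatched rows get NULL for the other side's columns.
Matching on l.bin_id = r.bin_id.
- l row (bin_id=11): no match → kept, r columns NULL.
- l row (bin_id=4): matches 1 r row(s) → 1 output row(s).
- l row (bin_id=9): no match → kept, r columns NULL.
- l row (bin_id=12): no match → kept, r columns NULL.
- l row (bin_id=12): no match → kept, r columns NULL.
- l row (bin_id=9): no match → kept, r columns NULL.
- 4 r row(s) had no l match → kept, l columns NULL.
After projecting and ordering:
r.weight | l.aisle
12 | NULL
23 | NULL
31 | NULL
31 | NULL
NULL | A
NULL | B
NULL | B
NULL | C
NULL | D
NULL | G

(12, NULL); (23, NULL); (31, NULL); (31, NULL); (NULL, A); (NULL, B); (NULL, B); (NULL, C); (NULL, D); (NULL, G)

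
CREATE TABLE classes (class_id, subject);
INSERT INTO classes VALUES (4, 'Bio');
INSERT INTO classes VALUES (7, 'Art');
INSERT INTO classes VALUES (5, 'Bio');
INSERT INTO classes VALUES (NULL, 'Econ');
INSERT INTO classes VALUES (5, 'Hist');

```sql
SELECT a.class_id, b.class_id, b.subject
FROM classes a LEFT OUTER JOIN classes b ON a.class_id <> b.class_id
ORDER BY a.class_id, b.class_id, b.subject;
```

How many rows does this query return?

11

LEFT JOIN keeps every row from `classes a`; unmatched rows get NULL for `classes b`'s columns.
Matching on a.class_id <> b.class_id. A NULL in a compared column never satisfies the condition.
- class_id=4: 3 matching b row(s), so 3 row(s) emitted.
- class_id=7: 3 matching b row(s), so 3 row(s) emitted.
- class_id=5: 2 matching b row(s), so 2 row(s) emitted.
- class_id=NULL: no b row matches, row kept with b columns NULL.
- class_id=5: 2 matching b row(s), so 2 row(s) emitted.
Total: 10 matched + 1 padded = 11 rows.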